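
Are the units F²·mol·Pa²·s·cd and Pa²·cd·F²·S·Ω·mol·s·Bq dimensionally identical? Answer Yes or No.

No

Left side:
  F = C/V (capacitance = charge per voltage),
      = A·s/(kg·m²·s⁻³·A⁻¹) (substituting C and V),
      = kg⁻¹·m⁻²·s⁴·A².
  So F² = kg⁻²·m⁻⁴·s⁸·A⁴.
  Pa = N/m² (pressure = force per area),
      = kg·m⁻¹·s⁻².
  So Pa² = kg²·m⁻²·s⁻⁴.
  Combining: F²·mol·Pa²·s·cd = (kg⁻²·m⁻⁴·s⁸·A⁴) · mol · (kg²·m⁻²·s⁻⁴) · s · cd = m⁻⁶·s⁵·A⁴·mol·cd.
Right side:
  Pa = kg·m⁻¹·s⁻².
  So Pa² = kg²·m⁻²·s⁻⁴.
  F = kg⁻¹·m⁻²·s⁴·A².
  So F² = kg⁻²·m⁻⁴·s⁸·A⁴.
  S = kg⁻¹·m⁻²·s³·A².
  Ω = kg·m²·s⁻³·A⁻².
  Bq = s⁻¹.
  Combining: Pa²·cd·F²·S·Ω·mol·s·Bq = (kg²·m⁻²·s⁻⁴) · cd · (kg⁻²·m⁻⁴·s⁸·A⁴) · (kg⁻¹·m⁻²·s³·A²) · (kg·m²·s⁻³·A⁻²) · mol · s · s⁻¹ = m⁻⁶·s⁴·A⁴·mol·cd.
Left is m⁻⁶·s⁵·A⁴·mol·cd; right is m⁻⁶·s⁴·A⁴·mol·cd — different.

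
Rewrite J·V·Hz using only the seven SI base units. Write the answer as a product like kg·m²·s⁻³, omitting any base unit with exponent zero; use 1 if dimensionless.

kg²·m⁴·s⁻⁶·A⁻¹

J = N·m (work = force × distance),
    = kg·m²·s⁻².
V = W/A (potential = power per current),
    = kg·m²·s⁻³·A⁻¹.
Hz = 1/s = s⁻¹ (frequency is cycles per second).
Combining: J·V·Hz = (kg·m²·s⁻²) · (kg·m²·s⁻³·A⁻¹) · s⁻¹ = kg²·m⁴·s⁻⁶·A⁻¹.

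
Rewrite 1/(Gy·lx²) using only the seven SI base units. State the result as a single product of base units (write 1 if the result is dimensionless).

Gy = m²·s⁻².
So Gy⁻¹ = m⁻²·s².
lx = m⁻²·cd.
So lx⁻² = m⁴·cd⁻².
Combining: Gy⁻¹·lx⁻² = (m⁻²·s²) · (m⁴·cd⁻²) = m²·s²·cd⁻².

m²·s²·cd⁻²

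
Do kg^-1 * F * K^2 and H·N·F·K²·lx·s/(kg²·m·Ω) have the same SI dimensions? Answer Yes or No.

Left side:
  F = C/V (capacitance = charge per voltage),
      = A·s/(kg·m²·s⁻³·A⁻¹) (substituting C and V),
      = kg⁻¹·m⁻²·s⁴·A².
  Combining: kg⁻¹·F·K² = kg⁻¹ · (kg⁻¹·m⁻²·s⁴·A²) · K² = kg⁻²·m⁻²·s⁴·A²·K².
Right side:
  H = Wb/A (inductance = flux per current),
      = kg·m²·s⁻²·A⁻².
  N = kg·m/s² = kg·m·s⁻² (force = mass × acceleration).
  F = C/V (capacitance = charge per voltage),
      = A·s/(kg·m²·s⁻³·A⁻¹) (substituting C and V),
      = kg⁻¹·m⁻²·s⁴·A².
  Ω = V/A (resistance = voltage per current),
      = kg·m²·s⁻³·A⁻².
  So Ω⁻¹ = kg⁻¹·m⁻²·s³·A².
  lx = lm/m² (illuminance = luminous flux per area),
      = m⁻²·cd.
  Combining: H·kg⁻²·N·F·m⁻¹·Ω⁻¹·K²·lx·s = (kg·m²·s⁻²·A⁻²) · kg⁻² · (kg·m·s⁻²) · (kg⁻¹·m⁻²·s⁴·A²) · m⁻¹ · (kg⁻¹·m⁻²·s³·A²) · K² · (m⁻²·cd) · s = kg⁻²·m⁻⁴·s⁴·A²·K²·cd.
Left is kg⁻²·m⁻²·s⁴·A²·K²; right is kg⁻²·m⁻⁴·s⁴·A²·K²·cd — different.

No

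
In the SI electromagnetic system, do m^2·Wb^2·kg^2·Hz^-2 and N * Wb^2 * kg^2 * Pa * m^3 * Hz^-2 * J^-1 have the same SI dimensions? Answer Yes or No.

Left side:
  Wb = kg·m²·s⁻²·A⁻¹.
  So Wb² = kg²·m⁴·s⁻⁴·A⁻².
  Hz = s⁻¹.
  So Hz⁻² = s².
  Combining: m²·Wb²·kg²·Hz⁻² = m² · (kg²·m⁴·s⁻⁴·A⁻²) · kg² · s² = kg⁴·m⁶·s⁻²·A⁻².
Right side:
  N = kg·m/s² = kg·m·s⁻² (force = mass × acceleration).
  Wb = V·s (flux: a volt is a weber per second),
      = kg·m²·s⁻²·A⁻¹.
  So Wb² = kg²·m⁴·s⁻⁴·A⁻².
  Pa = N/m² (pressure = force per area),
      = kg·m⁻¹·s⁻².
  Hz = 1/s = s⁻¹ (frequency is cycles per second).
  So Hz⁻² = s².
  J = N·m (work = force × distance),
      = kg·m²·s⁻².
  So J⁻¹ = kg⁻¹·m⁻²·s².
  Combining: N·Wb²·kg²·Pa·m³·Hz⁻²·J⁻¹ = (kg·m·s⁻²) · (kg²·m⁴·s⁻⁴·A⁻²) · kg² · (kg·m⁻¹·s⁻²) · m³ · s² · (kg⁻¹·m⁻²·s²) = kg⁵·m⁵·s⁻⁴·A⁻².
Left is kg⁴·m⁶·s⁻²·A⁻²; right is kg⁵·m⁵·s⁻⁴·A⁻² — different.

No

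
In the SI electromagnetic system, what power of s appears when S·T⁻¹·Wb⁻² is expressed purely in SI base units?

S = 1/Ω (conductance is reciprocal resistance),
    = kg⁻¹·m⁻²·s³·A².
T = Wb/m² (flux density = flux per area),
    = kg·s⁻²·A⁻¹.
So T⁻¹ = kg⁻¹·s²·A.
Wb = V·s (flux: a volt is a weber per second),
    = kg·m²·s⁻²·A⁻¹.
So Wb⁻² = kg⁻²·m⁻⁴·s⁴·A².
Combining: S·T⁻¹·Wb⁻² = (kg⁻¹·m⁻²·s³·A²) · (kg⁻¹·s²·A) · (kg⁻²·m⁻⁴·s⁴·A²) = kg⁻⁴·m⁻⁶·s⁹·A⁵.
The exponent of s is 9.

9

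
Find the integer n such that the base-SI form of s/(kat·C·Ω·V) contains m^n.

kat = s⁻¹·mol.
So kat⁻¹ = s·mol⁻¹.
C = s·A.
So C⁻¹ = s⁻¹·A⁻¹.
Ω = kg·m²·s⁻³·A⁻².
So Ω⁻¹ = kg⁻¹·m⁻²·s³·A².
V = kg·m²·s⁻³·A⁻¹.
So V⁻¹ = kg⁻¹·m⁻²·s³·A.
Combining: kat⁻¹·s·C⁻¹·Ω⁻¹·V⁻¹ = (s·mol⁻¹) · s · (s⁻¹·A⁻¹) · (kg⁻¹·m⁻²·s³·A²) · (kg⁻¹·m⁻²·s³·A) = kg⁻²·m⁻⁴·s⁷·A²·mol⁻¹.
The exponent of m is -4.

-4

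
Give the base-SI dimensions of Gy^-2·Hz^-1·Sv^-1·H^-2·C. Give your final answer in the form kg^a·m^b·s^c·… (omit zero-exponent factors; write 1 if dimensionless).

kg⁻²·m⁻¹⁰·s¹²·A⁵

Gy = m²·s⁻².
So Gy⁻² = m⁻⁴·s⁴.
Hz = s⁻¹.
So Hz⁻¹ = s.
Sv = m²·s⁻².
So Sv⁻¹ = m⁻²·s².
H = kg·m²·s⁻²·A⁻².
So H⁻² = kg⁻²·m⁻⁴·s⁴·A⁴.
C = s·A.
Combining: Gy⁻²·Hz⁻¹·Sv⁻¹·H⁻²·C = (m⁻⁴·s⁴) · s · (m⁻²·s²) · (kg⁻²·m⁻⁴·s⁴·A⁴) · (s·A) = kg⁻²·m⁻¹⁰·s¹²·A⁵.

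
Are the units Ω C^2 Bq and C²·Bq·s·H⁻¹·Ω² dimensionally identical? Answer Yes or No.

Left side:
  Ω = V/A (resistance = voltage per current),
      = kg·m²·s⁻³·A⁻².
  C = A·s = s·A (charge = current × time).
  So C² = s²·A².
  Bq = 1/s = s⁻¹ (activity is decays per second).
  Combining: Ω·C²·Bq = (kg·m²·s⁻³·A⁻²) · (s²·A²) · s⁻¹ = kg·m²·s⁻².
Right side:
  C = s·A.
  So C² = s²·A².
  Bq = s⁻¹.
  H = kg·m²·s⁻²·A⁻².
  So H⁻¹ = kg⁻¹·m⁻²·s²·A².
  Ω = kg·m²·s⁻³·A⁻².
  So Ω² = kg²·m⁴·s⁻⁶·A⁻⁴.
  Combining: C²·Bq·s·H⁻¹·Ω² = (s²·A²) · s⁻¹ · s · (kg⁻¹·m⁻²·s²·A²) · (kg²·m⁴·s⁻⁶·A⁻⁴) = kg·m²·s⁻².
Both reduce to kg·m²·s⁻².

Yes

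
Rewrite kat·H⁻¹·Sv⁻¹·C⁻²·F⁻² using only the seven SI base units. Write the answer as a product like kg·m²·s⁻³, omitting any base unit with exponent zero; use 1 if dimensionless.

kg·s⁻⁷·A⁻⁴·mol

kat = mol/s = s⁻¹·mol (catalytic activity).
H = Wb/A (inductance = flux per current),
    = kg·m²·s⁻²·A⁻².
So H⁻¹ = kg⁻¹·m⁻²·s²·A².
Sv = J/kg (equivalent dose = energy per mass),
    = m²·s⁻².
So Sv⁻¹ = m⁻²·s².
C = A·s = s·A (charge = current × time).
So C⁻² = s⁻²·A⁻².
F = C/V (capacitance = charge per voltage),
    = A·s/(kg·m²·s⁻³·A⁻¹) (substituting C and V),
    = kg⁻¹·m⁻²·s⁴·A².
So F⁻² = kg²·m⁴·s⁻⁸·A⁻⁴.
Combining: kat·H⁻¹·Sv⁻¹·C⁻²·F⁻² = (s⁻¹·mol) · (kg⁻¹·m⁻²·s²·A²) · (m⁻²·s²) · (s⁻²·A⁻²) · (kg²·m⁴·s⁻⁸·A⁻⁴) = kg·s⁻⁷·A⁻⁴·mol.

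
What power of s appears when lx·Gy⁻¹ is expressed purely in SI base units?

lx = lm/m² (illuminance = luminous flux per area),
    = m⁻²·cd.
Gy = J/kg (absorbed dose = energy per mass),
    = m²·s⁻².
So Gy⁻¹ = m⁻²·s².
Combining: lx·Gy⁻¹ = (m⁻²·cd) · (m⁻²·s²) = m⁻⁴·s²·cd.
The exponent of s is 2.

2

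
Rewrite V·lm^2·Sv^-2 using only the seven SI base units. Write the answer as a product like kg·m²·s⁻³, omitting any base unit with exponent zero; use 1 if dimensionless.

kg·m⁻²·s·A⁻¹·cd²

V = W/A (potential = power per current),
    = kg·m²·s⁻³·A⁻¹.
lm = cd·sr = cd (luminous flux; sr is dimensionless).
So lm² = cd².
Sv = J/kg (equivalent dose = energy per mass),
    = m²·s⁻².
So Sv⁻² = m⁻⁴·s⁴.
Combining: V·lm²·Sv⁻² = (kg·m²·s⁻³·A⁻¹) · cd² · (m⁻⁴·s⁴) = kg·m⁻²·s·A⁻¹·cd².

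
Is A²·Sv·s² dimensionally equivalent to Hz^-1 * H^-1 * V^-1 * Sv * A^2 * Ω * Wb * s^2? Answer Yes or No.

Left side:
  Sv = m²·s⁻².
  Combining: A²·Sv·s² = A² · (m²·s⁻²) · s² = m²·A².
Right side:
  Hz = 1/s = s⁻¹ (frequency is cycles per second).
  So Hz⁻¹ = s.
  H = Wb/A (inductance = flux per current),
      = kg·m²·s⁻²·A⁻².
  So H⁻¹ = kg⁻¹·m⁻²·s²·A².
  V = W/A (potential = power per current),
      = kg·m²·s⁻³·A⁻¹.
  So V⁻¹ = kg⁻¹·m⁻²·s³·A.
  Sv = J/kg (equivalent dose = energy per mass),
      = m²·s⁻².
  Ω = V/A (resistance = voltage per current),
      = kg·m²·s⁻³·A⁻².
  Wb = V·s (flux: a volt is a weber per second),
      = kg·m²·s⁻²·A⁻¹.
  Combining: Hz⁻¹·H⁻¹·V⁻¹·Sv·A²·Ω·Wb·s² = s · (kg⁻¹·m⁻²·s²·A²) · (kg⁻¹·m⁻²·s³·A) · (m²·s⁻²) · A² · (kg·m²·s⁻³·A⁻²) · (kg·m²·s⁻²·A⁻¹) · s² = m²·s·A².
Left is m²·A²; right is m²·s·A² — different.

No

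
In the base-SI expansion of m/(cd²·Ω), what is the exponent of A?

2

Ω = kg·m²·s⁻³·A⁻².
So Ω⁻¹ = kg⁻¹·m⁻²·s³·A².
Combining: m·cd⁻²·Ω⁻¹ = m · cd⁻² · (kg⁻¹·m⁻²·s³·A²) = kg⁻¹·m⁻¹·s³·A²·cd⁻².
The exponent of A is 2.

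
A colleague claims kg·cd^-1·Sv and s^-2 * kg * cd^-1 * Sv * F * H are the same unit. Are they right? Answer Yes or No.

Yes

Left side:
  Sv = m²·s⁻².
  Combining: kg·cd⁻¹·Sv = kg · cd⁻¹ · (m²·s⁻²) = kg·m²·s⁻²·cd⁻¹.
Right side:
  Sv = J/kg (equivalent dose = energy per mass),
      = m²·s⁻².
  F = C/V (capacitance = charge per voltage),
      = A·s/(kg·m²·s⁻³·A⁻¹) (substituting C and V),
      = kg⁻¹·m⁻²·s⁴·A².
  H = Wb/A (inductance = flux per current),
      = kg·m²·s⁻²·A⁻².
  Combining: s⁻²·kg·cd⁻¹·Sv·F·H = s⁻² · kg · cd⁻¹ · (m²·s⁻²) · (kg⁻¹·m⁻²·s⁴·A²) · (kg·m²·s⁻²·A⁻²) = kg·m²·s⁻²·cd⁻¹.
Both reduce to kg·m²·s⁻²·cd⁻¹.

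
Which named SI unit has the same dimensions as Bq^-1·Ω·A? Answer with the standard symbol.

Wb

Bq = 1/s = s⁻¹ (activity is decays per second).
So Bq⁻¹ = s.
Ω = V/A (resistance = voltage per current),
    = kg·m²·s⁻³·A⁻².
Combining: Bq⁻¹·Ω·A = s · (kg·m²·s⁻³·A⁻²) · A = kg·m²·s⁻²·A⁻¹.
kg·m²·s⁻²·A⁻¹ is the base-SI form of the weber.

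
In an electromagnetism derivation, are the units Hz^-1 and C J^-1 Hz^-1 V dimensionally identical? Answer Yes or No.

Left side:
  Hz = 1/s = s⁻¹ (frequency is cycles per second).
  So Hz⁻¹ = s.
Right side:
  C = A·s = s·A (charge = current × time).
  J = N·m (work = force × distance),
      = kg·m²·s⁻².
  So J⁻¹ = kg⁻¹·m⁻²·s².
  Hz = 1/s = s⁻¹ (frequency is cycles per second).
  So Hz⁻¹ = s.
  V = W/A (potential = power per current),
      = kg·m²·s⁻³·A⁻¹.
  Combining: C·J⁻¹·Hz⁻¹·V = (s·A) · (kg⁻¹·m⁻²·s²) · s · (kg·m²·s⁻³·A⁻¹) = s.
Both reduce to s.

Yes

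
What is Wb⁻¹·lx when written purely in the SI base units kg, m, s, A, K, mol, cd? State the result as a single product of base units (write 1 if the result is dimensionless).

Wb = V·s (flux: a volt is a weber per second),
    = kg·m²·s⁻²·A⁻¹.
So Wb⁻¹ = kg⁻¹·m⁻²·s²·A.
lx = lm/m² (illuminance = luminous flux per area),
    = m⁻²·cd.
Combining: Wb⁻¹·lx = (kg⁻¹·m⁻²·s²·A) · (m⁻²·cd) = kg⁻¹·m⁻⁴·s²·A·cd.

kg⁻¹·m⁻⁴·s²·A·cd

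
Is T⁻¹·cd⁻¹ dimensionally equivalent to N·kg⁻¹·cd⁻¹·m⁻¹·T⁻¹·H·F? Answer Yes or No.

Left side:
  T = Wb/m² (flux density = flux per area),
      = kg·s⁻²·A⁻¹.
  So T⁻¹ = kg⁻¹·s²·A.
  Combining: T⁻¹·cd⁻¹ = (kg⁻¹·s²·A) · cd⁻¹ = kg⁻¹·s²·A·cd⁻¹.
Right side:
  N = kg·m·s⁻².
  T = kg·s⁻²·A⁻¹.
  So T⁻¹ = kg⁻¹·s²·A.
  H = kg·m²·s⁻²·A⁻².
  F = kg⁻¹·m⁻²·s⁴·A².
  Combining: N·kg⁻¹·cd⁻¹·m⁻¹·T⁻¹·H·F = (kg·m·s⁻²) · kg⁻¹ · cd⁻¹ · m⁻¹ · (kg⁻¹·s²·A) · (kg·m²·s⁻²·A⁻²) · (kg⁻¹·m⁻²·s⁴·A²) = kg⁻¹·s²·A·cd⁻¹.
Both reduce to kg⁻¹·s²·A·cd⁻¹.

Yes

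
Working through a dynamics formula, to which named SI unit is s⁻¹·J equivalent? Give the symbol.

W

J = N·m (work = force × distance),
    = kg·m²·s⁻².
Combining: s⁻¹·J = s⁻¹ · (kg·m²·s⁻²) = kg·m²·s⁻³.
kg·m²·s⁻³ is the base-SI form of the watt.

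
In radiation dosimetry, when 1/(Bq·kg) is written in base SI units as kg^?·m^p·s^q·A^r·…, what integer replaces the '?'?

-1

Bq = 1/s = s⁻¹ (activity is decays per second).
So Bq⁻¹ = s.
Combining: Bq⁻¹·kg⁻¹ = s · kg⁻¹ = kg⁻¹·s.
The exponent of kg is -1.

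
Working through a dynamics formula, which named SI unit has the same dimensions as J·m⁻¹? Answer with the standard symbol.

N

J = N·m (work = force × distance),
    = kg·m²·s⁻².
Combining: J·m⁻¹ = (kg·m²·s⁻²) · m⁻¹ = kg·m·s⁻².
kg·m·s⁻² is the base-SI form of the newton.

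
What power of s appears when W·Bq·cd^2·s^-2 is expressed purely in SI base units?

W = J/s (power = energy per time),
    = kg·m²·s⁻³.
Bq = 1/s = s⁻¹ (activity is decays per second).
Combining: W·Bq·cd²·s⁻² = (kg·m²·s⁻³) · s⁻¹ · cd² · s⁻² = kg·m²·s⁻⁶·cd².
The exponent of s is -6.

-6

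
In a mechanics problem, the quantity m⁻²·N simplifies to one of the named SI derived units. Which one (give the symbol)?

N = kg·m/s² = kg·m·s⁻² (force = mass × acceleration).
Combining: m⁻²·N = m⁻² · (kg·m·s⁻²) = kg·m⁻¹·s⁻².
kg·m⁻¹·s⁻² is the base-SI form of the pascal.

Pa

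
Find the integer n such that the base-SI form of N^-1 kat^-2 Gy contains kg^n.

N = kg·m·s⁻².
So N⁻¹ = kg⁻¹·m⁻¹·s².
kat = s⁻¹·mol.
So kat⁻² = s²·mol⁻².
Gy = m²·s⁻².
Combining: N⁻¹·kat⁻²·Gy = (kg⁻¹·m⁻¹·s²) · (s²·mol⁻²) · (m²·s⁻²) = kg⁻¹·m·s²·mol⁻².
The exponent of kg is -1.

-1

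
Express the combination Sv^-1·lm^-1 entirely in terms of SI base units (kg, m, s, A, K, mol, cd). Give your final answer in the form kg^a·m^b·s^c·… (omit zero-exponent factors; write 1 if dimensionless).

Sv = J/kg (equivalent dose = energy per mass),
    = m²·s⁻².
So Sv⁻¹ = m⁻²·s².
lm = cd·sr = cd (luminous flux; sr is dimensionless).
So lm⁻¹ = cd⁻¹.
Combining: Sv⁻¹·lm⁻¹ = (m⁻²·s²) · cd⁻¹ = m⁻²·s²·cd⁻¹.

m⁻²·s²·cd⁻¹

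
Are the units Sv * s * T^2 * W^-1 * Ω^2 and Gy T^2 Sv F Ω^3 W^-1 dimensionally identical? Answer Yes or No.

No

Left side:
  Sv = J/kg (equivalent dose = energy per mass),
      = m²·s⁻².
  T = Wb/m² (flux density = flux per area),
      = kg·s⁻²·A⁻¹.
  So T² = kg²·s⁻⁴·A⁻².
  W = J/s (power = energy per time),
      = kg·m²·s⁻³.
  So W⁻¹ = kg⁻¹·m⁻²·s³.
  Ω = V/A (resistance = voltage per current),
      = kg·m²·s⁻³·A⁻².
  So Ω² = kg²·m⁴·s⁻⁶·A⁻⁴.
  Combining: Sv·s·T²·W⁻¹·Ω² = (m²·s⁻²) · s · (kg²·s⁻⁴·A⁻²) · (kg⁻¹·m⁻²·s³) · (kg²·m⁴·s⁻⁶·A⁻⁴) = kg³·m⁴·s⁻⁸·A⁻⁶.
Right side:
  Gy = m²·s⁻².
  T = kg·s⁻²·A⁻¹.
  So T² = kg²·s⁻⁴·A⁻².
  Sv = m²·s⁻².
  F = kg⁻¹·m⁻²·s⁴·A².
  Ω = kg·m²·s⁻³·A⁻².
  So Ω³ = kg³·m⁶·s⁻⁹·A⁻⁶.
  W = kg·m²·s⁻³.
  So W⁻¹ = kg⁻¹·m⁻²·s³.
  Combining: Gy·T²·Sv·F·Ω³·W⁻¹ = (m²·s⁻²) · (kg²·s⁻⁴·A⁻²) · (m²·s⁻²) · (kg⁻¹·m⁻²·s⁴·A²) · (kg³·m⁶·s⁻⁹·A⁻⁶) · (kg⁻¹·m⁻²·s³) = kg³·m⁶·s⁻¹⁰·A⁻⁶.
Left is kg³·m⁴·s⁻⁸·A⁻⁶; right is kg³·m⁶·s⁻¹⁰·A⁻⁶ — different.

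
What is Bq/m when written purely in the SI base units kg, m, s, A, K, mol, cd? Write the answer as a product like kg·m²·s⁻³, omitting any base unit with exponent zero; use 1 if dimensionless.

m⁻¹·s⁻¹

Bq = s⁻¹.
Combining: m⁻¹·Bq = m⁻¹ · s⁻¹ = m⁻¹·s⁻¹.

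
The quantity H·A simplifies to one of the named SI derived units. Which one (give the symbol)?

Wb

H = Wb/A (inductance = flux per current),
    = kg·m²·s⁻²·A⁻².
Combining: H·A = (kg·m²·s⁻²·A⁻²) · A = kg·m²·s⁻²·A⁻¹.
kg·m²·s⁻²·A⁻¹ is the base-SI form of the weber.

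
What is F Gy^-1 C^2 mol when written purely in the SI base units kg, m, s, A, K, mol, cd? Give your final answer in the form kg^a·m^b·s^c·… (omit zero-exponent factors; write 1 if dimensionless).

kg⁻¹·m⁻⁴·s⁸·A⁴·mol

F = kg⁻¹·m⁻²·s⁴·A².
Gy = m²·s⁻².
So Gy⁻¹ = m⁻²·s².
C = s·A.
So C² = s²·A².
Combining: F·Gy⁻¹·C²·mol = (kg⁻¹·m⁻²·s⁴·A²) · (m⁻²·s²) · (s²·A²) · mol = kg⁻¹·m⁻⁴·s⁸·A⁴·mol.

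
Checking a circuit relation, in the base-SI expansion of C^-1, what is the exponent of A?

C = s·A.
So C⁻¹ = s⁻¹·A⁻¹.
The exponent of A is -1.

-1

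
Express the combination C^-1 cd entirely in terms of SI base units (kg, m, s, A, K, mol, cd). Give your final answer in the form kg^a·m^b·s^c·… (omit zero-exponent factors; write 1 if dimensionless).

s⁻¹·A⁻¹·cd

C = s·A.
So C⁻¹ = s⁻¹·A⁻¹.
Combining: C⁻¹·cd = (s⁻¹·A⁻¹) · cd = s⁻¹·A⁻¹·cd.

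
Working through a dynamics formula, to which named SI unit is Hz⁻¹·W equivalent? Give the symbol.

Hz = 1/s = s⁻¹ (frequency is cycles per second).
So Hz⁻¹ = s.
W = J/s (power = energy per time),
    = kg·m²·s⁻³.
Combining: Hz⁻¹·W = s · (kg·m²·s⁻³) = kg·m²·s⁻².
kg·m²·s⁻² is the base-SI form of the joule.

J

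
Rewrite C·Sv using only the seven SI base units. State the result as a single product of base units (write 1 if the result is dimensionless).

C = A·s = s·A (charge = current × time).
Sv = J/kg (equivalent dose = energy per mass),
    = m²·s⁻².
Combining: C·Sv = (s·A) · (m²·s⁻²) = m²·s⁻¹·A.

m²·s⁻¹·A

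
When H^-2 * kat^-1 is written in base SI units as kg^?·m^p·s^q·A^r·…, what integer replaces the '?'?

-2

H = kg·m²·s⁻²·A⁻².
So H⁻² = kg⁻²·m⁻⁴·s⁴·A⁴.
kat = s⁻¹·mol.
So kat⁻¹ = s·mol⁻¹.
Combining: H⁻²·kat⁻¹ = (kg⁻²·m⁻⁴·s⁴·A⁴) · (s·mol⁻¹) = kg⁻²·m⁻⁴·s⁵·A⁴·mol⁻¹.
The exponent of kg is -2.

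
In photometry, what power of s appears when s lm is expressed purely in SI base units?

lm = cd·sr = cd (luminous flux; sr is dimensionless).
Combining: s·lm = s · cd = s·cd.
The exponent of s is 1.

1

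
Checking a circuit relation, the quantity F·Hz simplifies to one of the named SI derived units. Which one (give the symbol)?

S

F = kg⁻¹·m⁻²·s⁴·A².
Hz = s⁻¹.
Combining: F·Hz = (kg⁻¹·m⁻²·s⁴·A²) · s⁻¹ = kg⁻¹·m⁻²·s³·A².
kg⁻¹·m⁻²·s³·A² is the base-SI form of the siemens.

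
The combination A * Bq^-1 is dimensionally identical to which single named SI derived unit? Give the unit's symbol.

C

Bq = s⁻¹.
So Bq⁻¹ = s.
Combining: A·Bq⁻¹ = A · s = s·A.
s·A is the base-SI form of the coulomb.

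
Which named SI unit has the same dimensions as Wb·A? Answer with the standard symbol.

J

Wb = V·s (flux: a volt is a weber per second),
    = kg·m²·s⁻²·A⁻¹.
Combining: Wb·A = (kg·m²·s⁻²·A⁻¹) · A = kg·m²·s⁻².
kg·m²·s⁻² is the base-SI form of the joule.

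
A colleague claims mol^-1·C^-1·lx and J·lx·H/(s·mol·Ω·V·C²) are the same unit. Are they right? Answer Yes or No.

Yes

Left side:
  C = s·A.
  So C⁻¹ = s⁻¹·A⁻¹.
  lx = m⁻²·cd.
  Combining: mol⁻¹·C⁻¹·lx = mol⁻¹ · (s⁻¹·A⁻¹) · (m⁻²·cd) = m⁻²·s⁻¹·A⁻¹·mol⁻¹·cd.
Right side:
  J = N·m (work = force × distance),
      = kg·m²·s⁻².
  Ω = V/A (resistance = voltage per current),
      = kg·m²·s⁻³·A⁻².
  So Ω⁻¹ = kg⁻¹·m⁻²·s³·A².
  lx = lm/m² (illuminance = luminous flux per area),
      = m⁻²·cd.
  H = Wb/A (inductance = flux per current),
      = kg·m²·s⁻²·A⁻².
  V = W/A (potential = power per current),
      = kg·m²·s⁻³·A⁻¹.
  So V⁻¹ = kg⁻¹·m⁻²·s³·A.
  C = A·s = s·A (charge = current × time).
  So C⁻² = s⁻²·A⁻².
  Combining: s⁻¹·mol⁻¹·J·Ω⁻¹·lx·H·V⁻¹·C⁻² = s⁻¹ · mol⁻¹ · (kg·m²·s⁻²) · (kg⁻¹·m⁻²·s³·A²) · (m⁻²·cd) · (kg·m²·s⁻²·A⁻²) · (kg⁻¹·m⁻²·s³·A) · (s⁻²·A⁻²) = m⁻²·s⁻¹·A⁻¹·mol⁻¹·cd.
Both reduce to m⁻²·s⁻¹·A⁻¹·mol⁻¹·cd.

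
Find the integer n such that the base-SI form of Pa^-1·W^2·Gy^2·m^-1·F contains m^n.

Pa = kg·m⁻¹·s⁻².
So Pa⁻¹ = kg⁻¹·m·s².
W = kg·m²·s⁻³.
So W² = kg²·m⁴·s⁻⁶.
Gy = m²·s⁻².
So Gy² = m⁴·s⁻⁴.
F = kg⁻¹·m⁻²·s⁴·A².
Combining: Pa⁻¹·W²·Gy²·m⁻¹·F = (kg⁻¹·m·s²) · (kg²·m⁴·s⁻⁶) · (m⁴·s⁻⁴) · m⁻¹ · (kg⁻¹·m⁻²·s⁴·A²) = m⁶·s⁻⁴·A².
The exponent of m is 6.

6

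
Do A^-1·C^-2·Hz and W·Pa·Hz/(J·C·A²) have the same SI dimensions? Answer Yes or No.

Left side:
  C = s·A.
  So C⁻² = s⁻²·A⁻².
  Hz = s⁻¹.
  Combining: A⁻¹·C⁻²·Hz = A⁻¹ · (s⁻²·A⁻²) · s⁻¹ = s⁻³·A⁻³.
Right side:
  J = kg·m²·s⁻².
  So J⁻¹ = kg⁻¹·m⁻²·s².
  W = kg·m²·s⁻³.
  C = s·A.
  So C⁻¹ = s⁻¹·A⁻¹.
  Pa = kg·m⁻¹·s⁻².
  Hz = s⁻¹.
  Combining: J⁻¹·W·C⁻¹·Pa·A⁻²·Hz = (kg⁻¹·m⁻²·s²) · (kg·m²·s⁻³) · (s⁻¹·A⁻¹) · (kg·m⁻¹·s⁻²) · A⁻² · s⁻¹ = kg·m⁻¹·s⁻⁵·A⁻³.
Left is s⁻³·A⁻³; right is kg·m⁻¹·s⁻⁵·A⁻³ — different.

No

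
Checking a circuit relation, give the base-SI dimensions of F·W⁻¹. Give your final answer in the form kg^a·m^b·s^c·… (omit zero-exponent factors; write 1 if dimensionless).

kg⁻²·m⁻⁴·s⁷·A²

F = C/V (capacitance = charge per voltage),
    = A·s/(kg·m²·s⁻³·A⁻¹) (substituting C and V),
    = kg⁻¹·m⁻²·s⁴·A².
W = J/s (power = energy per time),
    = kg·m²·s⁻³.
So W⁻¹ = kg⁻¹·m⁻²·s³.
Combining: F·W⁻¹ = (kg⁻¹·m⁻²·s⁴·A²) · (kg⁻¹·m⁻²·s³) = kg⁻²·m⁻⁴·s⁷·A².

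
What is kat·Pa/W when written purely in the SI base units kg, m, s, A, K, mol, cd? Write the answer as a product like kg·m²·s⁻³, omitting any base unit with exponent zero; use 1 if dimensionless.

W = kg·m²·s⁻³.
So W⁻¹ = kg⁻¹·m⁻²·s³.
kat = s⁻¹·mol.
Pa = kg·m⁻¹·s⁻².
Combining: W⁻¹·kat·Pa = (kg⁻¹·m⁻²·s³) · (s⁻¹·mol) · (kg·m⁻¹·s⁻²) = m⁻³·mol.

m⁻³·mol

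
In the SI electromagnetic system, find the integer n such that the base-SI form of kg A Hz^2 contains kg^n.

1

Hz = 1/s = s⁻¹ (frequency is cycles per second).
So Hz² = s⁻².
Combining: kg·A·Hz² = kg · A · s⁻² = kg·s⁻²·A.
The exponent of kg is 1.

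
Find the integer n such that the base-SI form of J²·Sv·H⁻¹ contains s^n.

J = N·m (work = force × distance),
    = kg·m²·s⁻².
So J² = kg²·m⁴·s⁻⁴.
Sv = J/kg (equivalent dose = energy per mass),
    = m²·s⁻².
H = Wb/A (inductance = flux per current),
    = kg·m²·s⁻²·A⁻².
So H⁻¹ = kg⁻¹·m⁻²·s²·A².
Combining: J²·Sv·H⁻¹ = (kg²·m⁴·s⁻⁴) · (m²·s⁻²) · (kg⁻¹·m⁻²·s²·A²) = kg·m⁴·s⁻⁴·A².
The exponent of s is -4.

-4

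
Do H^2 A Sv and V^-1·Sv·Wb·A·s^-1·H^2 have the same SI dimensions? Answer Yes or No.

Yes

Left side:
  H = kg·m²·s⁻²·A⁻².
  So H² = kg²·m⁴·s⁻⁴·A⁻⁴.
  Sv = m²·s⁻².
  Combining: H²·A·Sv = (kg²·m⁴·s⁻⁴·A⁻⁴) · A · (m²·s⁻²) = kg²·m⁶·s⁻⁶·A⁻³.
Right side:
  V = kg·m²·s⁻³·A⁻¹.
  So V⁻¹ = kg⁻¹·m⁻²·s³·A.
  Sv = m²·s⁻².
  Wb = kg·m²·s⁻²·A⁻¹.
  H = kg·m²·s⁻²·A⁻².
  So H² = kg²·m⁴·s⁻⁴·A⁻⁴.
  Combining: V⁻¹·Sv·Wb·A·s⁻¹·H² = (kg⁻¹·m⁻²·s³·A) · (m²·s⁻²) · (kg·m²·s⁻²·A⁻¹) · A · s⁻¹ · (kg²·m⁴·s⁻⁴·A⁻⁴) = kg²·m⁶·s⁻⁶·A⁻³.
Both reduce to kg²·m⁶·s⁻⁶·A⁻³.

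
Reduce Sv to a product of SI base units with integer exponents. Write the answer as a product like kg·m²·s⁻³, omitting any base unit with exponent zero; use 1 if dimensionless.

m²·s⁻²

Sv = m²·s⁻².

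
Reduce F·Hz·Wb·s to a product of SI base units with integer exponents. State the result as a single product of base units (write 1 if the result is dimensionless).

s²·A

F = kg⁻¹·m⁻²·s⁴·A².
Hz = s⁻¹.
Wb = kg·m²·s⁻²·A⁻¹.
Combining: F·Hz·Wb·s = (kg⁻¹·m⁻²·s⁴·A²) · s⁻¹ · (kg·m²·s⁻²·A⁻¹) · s = s²·A.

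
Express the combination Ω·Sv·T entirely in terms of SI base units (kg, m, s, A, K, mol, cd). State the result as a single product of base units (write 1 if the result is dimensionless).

kg²·m⁴·s⁻⁷·A⁻³

Ω = V/A (resistance = voltage per current),
    = kg·m²·s⁻³·A⁻².
Sv = J/kg (equivalent dose = energy per mass),
    = m²·s⁻².
T = Wb/m² (flux density = flux per area),
    = kg·s⁻²·A⁻¹.
Combining: Ω·Sv·T = (kg·m²·s⁻³·A⁻²) · (m²·s⁻²) · (kg·s⁻²·A⁻¹) = kg²·m⁴·s⁻⁷·A⁻³.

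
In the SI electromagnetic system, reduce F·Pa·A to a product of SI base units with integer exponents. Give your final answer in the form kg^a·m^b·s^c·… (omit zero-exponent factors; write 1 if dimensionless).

F = kg⁻¹·m⁻²·s⁴·A².
Pa = kg·m⁻¹·s⁻².
Combining: F·Pa·A = (kg⁻¹·m⁻²·s⁴·A²) · (kg·m⁻¹·s⁻²) · A = m⁻³·s²·A³.

m⁻³·s²·A³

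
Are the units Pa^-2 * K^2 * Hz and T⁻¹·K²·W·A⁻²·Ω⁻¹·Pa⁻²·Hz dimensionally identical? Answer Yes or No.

No

Left side:
  Pa = kg·m⁻¹·s⁻².
  So Pa⁻² = kg⁻²·m²·s⁴.
  Hz = s⁻¹.
  Combining: Pa⁻²·K²·Hz = (kg⁻²·m²·s⁴) · K² · s⁻¹ = kg⁻²·m²·s³·K².
Right side:
  T = kg·s⁻²·A⁻¹.
  So T⁻¹ = kg⁻¹·s²·A.
  W = kg·m²·s⁻³.
  Ω = kg·m²·s⁻³·A⁻².
  So Ω⁻¹ = kg⁻¹·m⁻²·s³·A².
  Pa = kg·m⁻¹·s⁻².
  So Pa⁻² = kg⁻²·m²·s⁴.
  Hz = s⁻¹.
  Combining: T⁻¹·K²·W·A⁻²·Ω⁻¹·Pa⁻²·Hz = (kg⁻¹·s²·A) · K² · (kg·m²·s⁻³) · A⁻² · (kg⁻¹·m⁻²·s³·A²) · (kg⁻²·m²·s⁴) · s⁻¹ = kg⁻³·m²·s⁵·A·K².
Left is kg⁻²·m²·s³·K²; right is kg⁻³·m²·s⁵·A·K² — different.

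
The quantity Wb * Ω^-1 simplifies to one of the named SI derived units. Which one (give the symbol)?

C

Wb = V·s (flux: a volt is a weber per second),
    = kg·m²·s⁻²·A⁻¹.
Ω = V/A (resistance = voltage per current),
    = kg·m²·s⁻³·A⁻².
So Ω⁻¹ = kg⁻¹·m⁻²·s³·A².
Combining: Wb·Ω⁻¹ = (kg·m²·s⁻²·A⁻¹) · (kg⁻¹·m⁻²·s³·A²) = s·A.
s·A is the base-SI form of the coulomb.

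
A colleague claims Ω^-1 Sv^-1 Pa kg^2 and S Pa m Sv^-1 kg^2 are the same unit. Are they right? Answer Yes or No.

Left side:
  Ω = kg·m²·s⁻³·A⁻².
  So Ω⁻¹ = kg⁻¹·m⁻²·s³·A².
  Sv = m²·s⁻².
  So Sv⁻¹ = m⁻²·s².
  Pa = kg·m⁻¹·s⁻².
  Combining: Ω⁻¹·Sv⁻¹·Pa·kg² = (kg⁻¹·m⁻²·s³·A²) · (m⁻²·s²) · (kg·m⁻¹·s⁻²) · kg² = kg²·m⁻⁵·s³·A².
Right side:
  S = 1/Ω (conductance is reciprocal resistance),
      = kg⁻¹·m⁻²·s³·A².
  Pa = N/m² (pressure = force per area),
      = kg·m⁻¹·s⁻².
  Sv = J/kg (equivalent dose = energy per mass),
      = m²·s⁻².
  So Sv⁻¹ = m⁻²·s².
  Combining: S·Pa·m·Sv⁻¹·kg² = (kg⁻¹·m⁻²·s³·A²) · (kg·m⁻¹·s⁻²) · m · (m⁻²·s²) · kg² = kg²·m⁻⁴·s³·A².
Left is kg²·m⁻⁵·s³·A²; right is kg²·m⁻⁴·s³·A² — different.

No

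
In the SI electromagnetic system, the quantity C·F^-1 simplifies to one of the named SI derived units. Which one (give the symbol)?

V

C = s·A.
F = kg⁻¹·m⁻²·s⁴·A².
So F⁻¹ = kg·m²·s⁻⁴·A⁻².
Combining: C·F⁻¹ = (s·A) · (kg·m²·s⁻⁴·A⁻²) = kg·m²·s⁻³·A⁻¹.
kg·m²·s⁻³·A⁻¹ is the base-SI form of the volt.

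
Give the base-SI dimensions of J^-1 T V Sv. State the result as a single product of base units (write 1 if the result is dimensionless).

kg·m²·s⁻⁵·A⁻²

J = N·m (work = force × distance),
    = kg·m²·s⁻².
So J⁻¹ = kg⁻¹·m⁻²·s².
T = Wb/m² (flux density = flux per area),
    = kg·s⁻²·A⁻¹.
V = W/A (potential = power per current),
    = kg·m²·s⁻³·A⁻¹.
Sv = J/kg (equivalent dose = energy per mass),
    = m²·s⁻².
Combining: J⁻¹·T·V·Sv = (kg⁻¹·m⁻²·s²) · (kg·s⁻²·A⁻¹) · (kg·m²·s⁻³·A⁻¹) · (m²·s⁻²) = kg·m²·s⁻⁵·A⁻².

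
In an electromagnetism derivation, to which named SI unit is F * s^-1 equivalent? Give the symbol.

S

F = C/V (capacitance = charge per voltage),
    = A·s/(kg·m²·s⁻³·A⁻¹) (substituting C and V),
    = kg⁻¹·m⁻²·s⁴·A².
Combining: F·s⁻¹ = (kg⁻¹·m⁻²·s⁴·A²) · s⁻¹ = kg⁻¹·m⁻²·s³·A².
kg⁻¹·m⁻²·s³·A² is the base-SI form of the siemens.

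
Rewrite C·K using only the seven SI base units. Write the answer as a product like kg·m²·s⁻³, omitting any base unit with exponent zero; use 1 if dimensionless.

C = A·s = s·A (charge = current × time).
Combining: C·K = (s·A) · K = s·A·K.

s·A·K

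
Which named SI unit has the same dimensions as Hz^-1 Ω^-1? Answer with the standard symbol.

Hz = 1/s = s⁻¹ (frequency is cycles per second).
So Hz⁻¹ = s.
Ω = V/A (resistance = voltage per current),
    = kg·m²·s⁻³·A⁻².
So Ω⁻¹ = kg⁻¹·m⁻²·s³·A².
Combining: Hz⁻¹·Ω⁻¹ = s · (kg⁻¹·m⁻²·s³·A²) = kg⁻¹·m⁻²·s⁴·A².
kg⁻¹·m⁻²·s⁴·A² is the base-SI form of the farad.

F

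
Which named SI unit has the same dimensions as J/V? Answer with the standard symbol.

C

J = kg·m²·s⁻².
V = kg·m²·s⁻³·A⁻¹.
So V⁻¹ = kg⁻¹·m⁻²·s³·A.
Combining: J·V⁻¹ = (kg·m²·s⁻²) · (kg⁻¹·m⁻²·s³·A) = s·A.
s·A is the base-SI form of the coulomb.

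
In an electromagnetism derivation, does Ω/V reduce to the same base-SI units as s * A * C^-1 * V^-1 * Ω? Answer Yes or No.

Left side:
  Ω = kg·m²·s⁻³·A⁻².
  V = kg·m²·s⁻³·A⁻¹.
  So V⁻¹ = kg⁻¹·m⁻²·s³·A.
  Combining: Ω·V⁻¹ = (kg·m²·s⁻³·A⁻²) · (kg⁻¹·m⁻²·s³·A) = A⁻¹.
Right side:
  C = s·A.
  So C⁻¹ = s⁻¹·A⁻¹.
  V = kg·m²·s⁻³·A⁻¹.
  So V⁻¹ = kg⁻¹·m⁻²·s³·A.
  Ω = kg·m²·s⁻³·A⁻².
  Combining: s·A·C⁻¹·V⁻¹·Ω = s · A · (s⁻¹·A⁻¹) · (kg⁻¹·m⁻²·s³·A) · (kg·m²·s⁻³·A⁻²) = A⁻¹.
Both reduce to A⁻¹.

Yes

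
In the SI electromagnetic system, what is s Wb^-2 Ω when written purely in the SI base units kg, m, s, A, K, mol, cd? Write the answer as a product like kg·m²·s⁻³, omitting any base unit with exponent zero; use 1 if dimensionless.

Wb = V·s (flux: a volt is a weber per second),
    = kg·m²·s⁻²·A⁻¹.
So Wb⁻² = kg⁻²·m⁻⁴·s⁴·A².
Ω = V/A (resistance = voltage per current),
    = kg·m²·s⁻³·A⁻².
Combining: s·Wb⁻²·Ω = s · (kg⁻²·m⁻⁴·s⁴·A²) · (kg·m²·s⁻³·A⁻²) = kg⁻¹·m⁻²·s².

kg⁻¹·m⁻²·s²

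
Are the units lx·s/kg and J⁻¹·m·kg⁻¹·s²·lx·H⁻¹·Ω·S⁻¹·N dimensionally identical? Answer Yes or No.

Left side:
  lx = m⁻²·cd.
  Combining: kg⁻¹·lx·s = kg⁻¹ · (m⁻²·cd) · s = kg⁻¹·m⁻²·s·cd.
Right side:
  J = N·m (work = force × distance),
      = kg·m²·s⁻².
  So J⁻¹ = kg⁻¹·m⁻²·s².
  lx = lm/m² (illuminance = luminous flux per area),
      = m⁻²·cd.
  H = Wb/A (inductance = flux per current),
      = kg·m²·s⁻²·A⁻².
  So H⁻¹ = kg⁻¹·m⁻²·s²·A².
  Ω = V/A (resistance = voltage per current),
      = kg·m²·s⁻³·A⁻².
  S = 1/Ω (conductance is reciprocal resistance),
      = kg⁻¹·m⁻²·s³·A².
  So S⁻¹ = kg·m²·s⁻³·A⁻².
  N = kg·m/s² = kg·m·s⁻² (force = mass × acceleration).
  Combining: J⁻¹·m·kg⁻¹·s²·lx·H⁻¹·Ω·S⁻¹·N = (kg⁻¹·m⁻²·s²) · m · kg⁻¹ · s² · (m⁻²·cd) · (kg⁻¹·m⁻²·s²·A²) · (kg·m²·s⁻³·A⁻²) · (kg·m²·s⁻³·A⁻²) · (kg·m·s⁻²) = s⁻²·A⁻²·cd.
Left is kg⁻¹·m⁻²·s·cd; right is s⁻²·A⁻²·cd — different.

No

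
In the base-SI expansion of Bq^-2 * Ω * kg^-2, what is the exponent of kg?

-1

Bq = s⁻¹.
So Bq⁻² = s².
Ω = kg·m²·s⁻³·A⁻².
Combining: Bq⁻²·Ω·kg⁻² = s² · (kg·m²·s⁻³·A⁻²) · kg⁻² = kg⁻¹·m²·s⁻¹·A⁻².
The exponent of kg is -1.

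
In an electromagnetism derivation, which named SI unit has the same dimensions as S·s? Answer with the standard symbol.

F

S = 1/Ω (conductance is reciprocal resistance),
    = kg⁻¹·m⁻²·s³·A².
Combining: S·s = (kg⁻¹·m⁻²·s³·A²) · s = kg⁻¹·m⁻²·s⁴·A².
kg⁻¹·m⁻²·s⁴·A² is the base-SI form of the farad.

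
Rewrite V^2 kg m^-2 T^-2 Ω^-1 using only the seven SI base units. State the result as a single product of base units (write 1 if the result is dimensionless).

s·A²

V = kg·m²·s⁻³·A⁻¹.
So V² = kg²·m⁴·s⁻⁶·A⁻².
T = kg·s⁻²·A⁻¹.
So T⁻² = kg⁻²·s⁴·A².
Ω = kg·m²·s⁻³·A⁻².
So Ω⁻¹ = kg⁻¹·m⁻²·s³·A².
Combining: V²·kg·m⁻²·T⁻²·Ω⁻¹ = (kg²·m⁴·s⁻⁶·A⁻²) · kg · m⁻² · (kg⁻²·s⁴·A²) · (kg⁻¹·m⁻²·s³·A²) = s·A².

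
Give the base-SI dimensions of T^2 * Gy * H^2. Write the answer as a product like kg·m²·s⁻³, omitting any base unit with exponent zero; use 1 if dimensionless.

kg⁴·m⁶·s⁻¹⁰·A⁻⁶

T = Wb/m² (flux density = flux per area),
    = kg·s⁻²·A⁻¹.
So T² = kg²·s⁻⁴·A⁻².
Gy = J/kg (absorbed dose = energy per mass),
    = m²·s⁻².
H = Wb/A (inductance = flux per current),
    = kg·m²·s⁻²·A⁻².
So H² = kg²·m⁴·s⁻⁴·A⁻⁴.
Combining: T²·Gy·H² = (kg²·s⁻⁴·A⁻²) · (m²·s⁻²) · (kg²·m⁴·s⁻⁴·A⁻⁴) = kg⁴·m⁶·s⁻¹⁰·A⁻⁶.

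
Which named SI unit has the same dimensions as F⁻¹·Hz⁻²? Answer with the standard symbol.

H

F = kg⁻¹·m⁻²·s⁴·A².
So F⁻¹ = kg·m²·s⁻⁴·A⁻².
Hz = s⁻¹.
So Hz⁻² = s².
Combining: F⁻¹·Hz⁻² = (kg·m²·s⁻⁴·A⁻²) · s² = kg·m²·s⁻²·A⁻².
kg·m²·s⁻²·A⁻² is the base-SI form of the henry.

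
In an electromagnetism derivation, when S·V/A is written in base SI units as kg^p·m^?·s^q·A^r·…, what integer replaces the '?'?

0

S = 1/Ω (conductance is reciprocal resistance),
    = kg⁻¹·m⁻²·s³·A².
V = W/A (potential = power per current),
    = kg·m²·s⁻³·A⁻¹.
Combining: A⁻¹·S·V = A⁻¹ · (kg⁻¹·m⁻²·s³·A²) · (kg·m²·s⁻³·A⁻¹) = 1.
The exponent of m is 0.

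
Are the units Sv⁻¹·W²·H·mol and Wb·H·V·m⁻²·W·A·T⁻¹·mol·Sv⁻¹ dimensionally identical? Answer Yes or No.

Yes

Left side:
  Sv = J/kg (equivalent dose = energy per mass),
      = m²·s⁻².
  So Sv⁻¹ = m⁻²·s².
  W = J/s (power = energy per time),
      = kg·m²·s⁻³.
  So W² = kg²·m⁴·s⁻⁶.
  H = Wb/A (inductance = flux per current),
      = kg·m²·s⁻²·A⁻².
  Combining: Sv⁻¹·W²·H·mol = (m⁻²·s²) · (kg²·m⁴·s⁻⁶) · (kg·m²·s⁻²·A⁻²) · mol = kg³·m⁴·s⁻⁶·A⁻²·mol.
Right side:
  Wb = V·s (flux: a volt is a weber per second),
      = kg·m²·s⁻²·A⁻¹.
  H = Wb/A (inductance = flux per current),
      = kg·m²·s⁻²·A⁻².
  V = W/A (potential = power per current),
      = kg·m²·s⁻³·A⁻¹.
  W = J/s (power = energy per time),
      = kg·m²·s⁻³.
  T = Wb/m² (flux density = flux per area),
      = kg·s⁻²·A⁻¹.
  So T⁻¹ = kg⁻¹·s²·A.
  Sv = J/kg (equivalent dose = energy per mass),
      = m²·s⁻².
  So Sv⁻¹ = m⁻²·s².
  Combining: Wb·H·V·m⁻²·W·A·T⁻¹·mol·Sv⁻¹ = (kg·m²·s⁻²·A⁻¹) · (kg·m²·s⁻²·A⁻²) · (kg·m²·s⁻³·A⁻¹) · m⁻² · (kg·m²·s⁻³) · A · (kg⁻¹·s²·A) · mol · (m⁻²·s²) = kg³·m⁴·s⁻⁶·A⁻²·mol.
Both reduce to kg³·m⁴·s⁻⁶·A⁻²·mol.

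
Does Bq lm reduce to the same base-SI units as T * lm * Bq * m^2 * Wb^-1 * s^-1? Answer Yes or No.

No

Left side:
  Bq = s⁻¹.
  lm = cd.
  Combining: Bq·lm = s⁻¹ · cd = s⁻¹·cd.
Right side:
  T = Wb/m² (flux density = flux per area),
      = kg·s⁻²·A⁻¹.
  lm = cd·sr = cd (luminous flux; sr is dimensionless).
  Bq = 1/s = s⁻¹ (activity is decays per second).
  Wb = V·s (flux: a volt is a weber per second),
      = kg·m²·s⁻²·A⁻¹.
  So Wb⁻¹ = kg⁻¹·m⁻²·s²·A.
  Combining: T·lm·Bq·m²·Wb⁻¹·s⁻¹ = (kg·s⁻²·A⁻¹) · cd · s⁻¹ · m² · (kg⁻¹·m⁻²·s²·A) · s⁻¹ = s⁻²·cd.
Left is s⁻¹·cd; right is s⁻²·cd — different.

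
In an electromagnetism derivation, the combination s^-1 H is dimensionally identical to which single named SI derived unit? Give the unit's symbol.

H = Wb/A (inductance = flux per current),
    = kg·m²·s⁻²·A⁻².
Combining: s⁻¹·H = s⁻¹ · (kg·m²·s⁻²·A⁻²) = kg·m²·s⁻³·A⁻².
kg·m²·s⁻³·A⁻² is the base-SI form of the ohm.

Ω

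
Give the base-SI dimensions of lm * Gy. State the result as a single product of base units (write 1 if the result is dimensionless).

lm = cd·sr = cd (luminous flux; sr is dimensionless).
Gy = J/kg (absorbed dose = energy per mass),
    = m²·s⁻².
Combining: lm·Gy = cd · (m²·s⁻²) = m²·s⁻²·cd.

m²·s⁻²·cd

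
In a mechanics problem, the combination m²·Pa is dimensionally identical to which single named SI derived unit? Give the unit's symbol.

Pa = N/m² (pressure = force per area),
    = kg·m⁻¹·s⁻².
Combining: m²·Pa = m² · (kg·m⁻¹·s⁻²) = kg·m·s⁻².
kg·m·s⁻² is the base-SI form of the newton.

N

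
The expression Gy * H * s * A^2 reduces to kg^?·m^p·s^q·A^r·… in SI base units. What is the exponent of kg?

1

Gy = J/kg (absorbed dose = energy per mass),
    = m²·s⁻².
H = Wb/A (inductance = flux per current),
    = kg·m²·s⁻²·A⁻².
Combining: Gy·H·s·A² = (m²·s⁻²) · (kg·m²·s⁻²·A⁻²) · s · A² = kg·m⁴·s⁻³.
The exponent of kg is 1.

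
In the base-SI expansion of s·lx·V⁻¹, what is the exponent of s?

lx = lm/m² (illuminance = luminous flux per area),
    = m⁻²·cd.
V = W/A (potential = power per current),
    = kg·m²·s⁻³·A⁻¹.
So V⁻¹ = kg⁻¹·m⁻²·s³·A.
Combining: s·lx·V⁻¹ = s · (m⁻²·cd) · (kg⁻¹·m⁻²·s³·A) = kg⁻¹·m⁻⁴·s⁴·A·cd.
The exponent of s is 4.

4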